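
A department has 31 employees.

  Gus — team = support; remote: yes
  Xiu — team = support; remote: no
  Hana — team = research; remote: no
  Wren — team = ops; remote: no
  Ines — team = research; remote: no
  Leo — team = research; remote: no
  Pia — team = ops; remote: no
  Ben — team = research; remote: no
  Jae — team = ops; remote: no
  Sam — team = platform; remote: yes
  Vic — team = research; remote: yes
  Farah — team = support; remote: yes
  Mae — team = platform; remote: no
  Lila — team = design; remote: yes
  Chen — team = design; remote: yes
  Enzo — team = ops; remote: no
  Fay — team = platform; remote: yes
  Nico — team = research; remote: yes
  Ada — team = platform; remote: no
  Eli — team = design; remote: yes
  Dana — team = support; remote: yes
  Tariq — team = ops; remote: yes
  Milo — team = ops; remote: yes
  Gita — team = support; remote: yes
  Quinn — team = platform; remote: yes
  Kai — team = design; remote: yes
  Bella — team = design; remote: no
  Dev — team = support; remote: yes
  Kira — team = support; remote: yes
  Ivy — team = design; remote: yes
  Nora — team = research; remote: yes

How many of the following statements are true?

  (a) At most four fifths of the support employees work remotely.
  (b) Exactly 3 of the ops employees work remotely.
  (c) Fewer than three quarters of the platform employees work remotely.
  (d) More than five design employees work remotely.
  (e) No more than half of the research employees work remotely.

(a) support: |A| = 7, |A ∩ B| = 6; needs |A ∩ B| / |A| ≤ 4/5 — false.
(b) ops: |A| = 6, |A ∩ B| = 2; needs |A ∩ B| = 3 — false.
(c) platform: |A| = 5, |A ∩ B| = 3; needs |A ∩ B| / |A| < 3/4 — true.
(d) design: |A| = 6, |A ∩ B| = 5; needs |A ∩ B| > 5 — false.
(e) research: |A| = 7, |A ∩ B| = 3; needs |A ∩ B| ≤ |A ∖ B| — true.

2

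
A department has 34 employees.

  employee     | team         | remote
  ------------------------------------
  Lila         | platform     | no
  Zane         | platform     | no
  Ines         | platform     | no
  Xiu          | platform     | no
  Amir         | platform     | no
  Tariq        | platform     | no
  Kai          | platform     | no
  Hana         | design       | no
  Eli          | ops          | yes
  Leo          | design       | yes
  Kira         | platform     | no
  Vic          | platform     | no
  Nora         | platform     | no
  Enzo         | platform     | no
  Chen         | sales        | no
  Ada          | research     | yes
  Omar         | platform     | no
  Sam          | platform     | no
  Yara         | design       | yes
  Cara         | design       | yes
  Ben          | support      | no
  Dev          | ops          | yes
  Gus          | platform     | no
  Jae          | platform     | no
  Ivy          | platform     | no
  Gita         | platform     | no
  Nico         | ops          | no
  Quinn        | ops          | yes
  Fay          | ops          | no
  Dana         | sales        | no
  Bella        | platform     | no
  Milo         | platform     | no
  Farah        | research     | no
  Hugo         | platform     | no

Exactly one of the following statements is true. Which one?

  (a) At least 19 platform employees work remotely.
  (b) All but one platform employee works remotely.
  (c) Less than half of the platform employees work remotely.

(c)

|A| = 20, |A ∩ B| = 0, |A ∖ B| = 20.
(a) requires |A ∩ B| ≥ 19: false.
(b) requires |A ∖ B| = 1: false.
(c) requires |A ∩ B| < |A ∖ B|: true.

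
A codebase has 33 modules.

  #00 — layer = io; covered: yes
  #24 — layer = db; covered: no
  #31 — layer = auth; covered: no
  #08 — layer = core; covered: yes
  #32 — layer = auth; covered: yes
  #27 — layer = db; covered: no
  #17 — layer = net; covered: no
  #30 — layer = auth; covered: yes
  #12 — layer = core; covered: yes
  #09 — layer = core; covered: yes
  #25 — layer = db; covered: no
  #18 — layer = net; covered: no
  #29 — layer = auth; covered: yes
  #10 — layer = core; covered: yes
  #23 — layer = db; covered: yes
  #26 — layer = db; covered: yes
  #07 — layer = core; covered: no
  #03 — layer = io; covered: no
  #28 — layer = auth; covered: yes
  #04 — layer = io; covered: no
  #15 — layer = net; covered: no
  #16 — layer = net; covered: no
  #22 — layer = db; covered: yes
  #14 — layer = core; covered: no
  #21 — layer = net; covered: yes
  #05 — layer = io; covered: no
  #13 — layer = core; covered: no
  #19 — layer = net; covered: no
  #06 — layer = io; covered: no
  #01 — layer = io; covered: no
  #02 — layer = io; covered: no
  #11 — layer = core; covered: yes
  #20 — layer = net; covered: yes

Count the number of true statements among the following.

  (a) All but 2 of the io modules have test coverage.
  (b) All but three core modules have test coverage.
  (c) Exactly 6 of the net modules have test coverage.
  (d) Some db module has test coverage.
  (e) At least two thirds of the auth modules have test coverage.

3

(a) io: |A| = 7, |A ∩ B| = 1; needs |A ∖ B| = 2 — false.
(b) core: |A| = 8, |A ∩ B| = 5; needs |A ∖ B| = 3 — true.
(c) net: |A| = 7, |A ∩ B| = 2; needs |A ∩ B| = 6 — false.
(d) db: |A| = 6, |A ∩ B| = 3; needs A ∩ B ≠ ∅ (|A ∩ B| ≥ 1) — true.
(e) auth: |A| = 5, |A ∩ B| = 4; needs |A ∩ B| / |A| ≥ 2/3 — true.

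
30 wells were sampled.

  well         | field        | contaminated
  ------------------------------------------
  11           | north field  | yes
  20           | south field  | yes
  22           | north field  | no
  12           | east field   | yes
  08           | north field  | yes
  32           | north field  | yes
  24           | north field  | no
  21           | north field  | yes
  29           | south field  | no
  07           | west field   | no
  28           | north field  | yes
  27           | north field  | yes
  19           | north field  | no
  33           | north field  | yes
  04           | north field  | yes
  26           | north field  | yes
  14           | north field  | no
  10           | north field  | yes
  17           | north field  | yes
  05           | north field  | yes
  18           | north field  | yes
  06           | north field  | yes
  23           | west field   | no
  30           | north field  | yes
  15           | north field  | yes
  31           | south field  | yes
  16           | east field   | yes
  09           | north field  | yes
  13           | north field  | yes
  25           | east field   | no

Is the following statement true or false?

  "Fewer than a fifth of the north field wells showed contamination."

The determiner here denotes the relation: |A ∩ B| / |A| < 1/5.
|A| = 22, |A ∩ B| = 18, |A ∖ B| = 4.
|A ∩ B|/|A| = 18/22, so the statement is false.

False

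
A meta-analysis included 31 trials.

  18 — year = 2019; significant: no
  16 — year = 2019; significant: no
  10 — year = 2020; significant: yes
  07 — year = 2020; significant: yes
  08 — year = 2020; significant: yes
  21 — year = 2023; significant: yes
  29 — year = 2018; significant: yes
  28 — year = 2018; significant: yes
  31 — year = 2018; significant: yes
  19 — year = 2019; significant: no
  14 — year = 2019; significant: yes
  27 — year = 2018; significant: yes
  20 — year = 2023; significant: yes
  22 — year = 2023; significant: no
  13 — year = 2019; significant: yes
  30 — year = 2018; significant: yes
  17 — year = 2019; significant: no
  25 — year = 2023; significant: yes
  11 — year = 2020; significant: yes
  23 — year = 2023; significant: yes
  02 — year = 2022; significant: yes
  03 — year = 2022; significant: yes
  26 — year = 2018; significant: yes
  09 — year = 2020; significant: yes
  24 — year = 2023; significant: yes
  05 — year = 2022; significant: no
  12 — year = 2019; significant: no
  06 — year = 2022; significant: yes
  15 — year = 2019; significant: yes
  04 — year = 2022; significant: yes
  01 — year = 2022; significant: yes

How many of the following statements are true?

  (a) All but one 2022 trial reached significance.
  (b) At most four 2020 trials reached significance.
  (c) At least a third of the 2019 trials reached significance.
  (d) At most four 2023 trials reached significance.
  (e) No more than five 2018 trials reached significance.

2

(a) 2022: |A| = 6, |A ∩ B| = 5; needs |A ∖ B| = 1 — true.
(b) 2020: |A| = 5, |A ∩ B| = 5; needs |A ∩ B| ≤ 4 — false.
(c) 2019: |A| = 8, |A ∩ B| = 3; needs |A ∩ B| / |A| ≥ 1/3 — true.
(d) 2023: |A| = 6, |A ∩ B| = 5; needs |A ∩ B| ≤ 4 — false.
(e) 2018: |A| = 6, |A ∩ B| = 6; needs |A ∩ B| ≤ 5 — false.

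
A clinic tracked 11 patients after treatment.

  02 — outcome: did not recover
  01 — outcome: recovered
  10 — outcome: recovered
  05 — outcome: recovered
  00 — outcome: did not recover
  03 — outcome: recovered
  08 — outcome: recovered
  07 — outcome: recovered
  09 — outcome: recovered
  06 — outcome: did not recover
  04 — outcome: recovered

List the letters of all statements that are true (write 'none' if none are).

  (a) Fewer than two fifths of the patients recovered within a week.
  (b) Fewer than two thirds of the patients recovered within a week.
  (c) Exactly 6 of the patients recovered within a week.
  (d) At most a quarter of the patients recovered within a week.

none

|A| = 11, |A ∩ B| = 8, |A ∖ B| = 3.
(a) |A ∩ B| / |A| < 2/5: fails.
(b) |A ∩ B| / |A| < 2/3: fails.
(c) |A ∩ B| = 6: fails.
(d) |A ∩ B| / |A| ≤ 1/4: fails.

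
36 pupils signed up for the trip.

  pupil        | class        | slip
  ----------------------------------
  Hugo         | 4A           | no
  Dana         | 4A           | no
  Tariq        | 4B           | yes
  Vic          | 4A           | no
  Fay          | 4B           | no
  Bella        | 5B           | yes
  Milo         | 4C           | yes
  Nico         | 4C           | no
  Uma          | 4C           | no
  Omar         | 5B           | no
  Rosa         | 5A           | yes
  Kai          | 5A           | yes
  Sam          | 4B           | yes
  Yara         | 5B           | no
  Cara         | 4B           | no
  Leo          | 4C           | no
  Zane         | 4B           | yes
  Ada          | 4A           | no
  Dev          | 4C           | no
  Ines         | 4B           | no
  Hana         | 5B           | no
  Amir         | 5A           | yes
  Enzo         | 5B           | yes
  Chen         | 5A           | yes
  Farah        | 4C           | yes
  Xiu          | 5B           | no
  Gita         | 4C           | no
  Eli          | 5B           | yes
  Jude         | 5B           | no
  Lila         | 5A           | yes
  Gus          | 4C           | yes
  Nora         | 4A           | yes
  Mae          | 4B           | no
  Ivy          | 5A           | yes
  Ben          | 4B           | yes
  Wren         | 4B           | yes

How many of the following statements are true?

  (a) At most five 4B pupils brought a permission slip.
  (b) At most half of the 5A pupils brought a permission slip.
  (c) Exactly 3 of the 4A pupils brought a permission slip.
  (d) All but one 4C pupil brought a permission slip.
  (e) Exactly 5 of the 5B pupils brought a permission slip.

(a) 4B: |A| = 9, |A ∩ B| = 5; needs |A ∩ B| ≤ 5 — true.
(b) 5A: |A| = 6, |A ∩ B| = 6; needs |A ∩ B| ≤ |A ∖ B| — false.
(c) 4A: |A| = 5, |A ∩ B| = 1; needs |A ∩ B| = 3 — false.
(d) 4C: |A| = 8, |A ∩ B| = 3; needs |A ∖ B| = 1 — false.
(e) 5B: |A| = 8, |A ∩ B| = 3; needs |A ∩ B| = 5 — false.

1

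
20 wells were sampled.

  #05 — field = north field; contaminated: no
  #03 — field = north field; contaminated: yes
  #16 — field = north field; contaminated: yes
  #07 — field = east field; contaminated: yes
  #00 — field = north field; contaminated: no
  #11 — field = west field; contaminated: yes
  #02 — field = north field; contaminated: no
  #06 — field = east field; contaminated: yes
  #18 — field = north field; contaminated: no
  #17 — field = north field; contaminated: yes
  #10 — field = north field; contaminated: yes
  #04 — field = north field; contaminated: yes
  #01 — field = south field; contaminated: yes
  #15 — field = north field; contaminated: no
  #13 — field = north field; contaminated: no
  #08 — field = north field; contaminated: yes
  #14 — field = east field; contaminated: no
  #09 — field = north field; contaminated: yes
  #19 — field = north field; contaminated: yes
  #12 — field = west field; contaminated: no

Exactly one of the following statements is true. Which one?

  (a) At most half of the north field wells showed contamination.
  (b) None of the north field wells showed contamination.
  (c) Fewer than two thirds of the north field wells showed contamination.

(c)

|A| = 14, |A ∩ B| = 8, |A ∖ B| = 6.
(a) requires |A ∩ B| ≤ |A ∖ B|: false.
(b) requires A ∩ B = ∅ (|A ∩ B| = 0): false.
(c) requires |A ∩ B| / |A| < 2/3: true.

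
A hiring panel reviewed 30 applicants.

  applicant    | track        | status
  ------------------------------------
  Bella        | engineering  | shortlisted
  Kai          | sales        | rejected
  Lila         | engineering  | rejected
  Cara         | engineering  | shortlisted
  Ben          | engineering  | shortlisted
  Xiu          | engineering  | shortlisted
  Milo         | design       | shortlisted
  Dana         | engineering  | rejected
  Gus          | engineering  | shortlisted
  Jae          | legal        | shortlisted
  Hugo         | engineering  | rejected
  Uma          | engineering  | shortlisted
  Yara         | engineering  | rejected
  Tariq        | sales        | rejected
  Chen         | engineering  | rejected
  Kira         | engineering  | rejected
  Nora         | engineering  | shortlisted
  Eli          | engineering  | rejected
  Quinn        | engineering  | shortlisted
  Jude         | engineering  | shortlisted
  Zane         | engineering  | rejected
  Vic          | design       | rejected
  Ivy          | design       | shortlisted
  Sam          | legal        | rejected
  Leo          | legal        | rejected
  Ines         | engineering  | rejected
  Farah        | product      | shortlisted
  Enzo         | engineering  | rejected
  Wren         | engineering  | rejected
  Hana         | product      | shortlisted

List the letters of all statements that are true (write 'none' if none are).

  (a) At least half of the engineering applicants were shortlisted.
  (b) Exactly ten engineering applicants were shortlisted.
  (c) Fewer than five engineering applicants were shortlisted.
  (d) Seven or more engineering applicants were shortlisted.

|A| = 20, |A ∩ B| = 9, |A ∖ B| = 11.
(a) |A ∩ B| ≥ |A ∖ B|: fails.
(b) |A ∩ B| = 10: fails.
(c) |A ∩ B| < 5: fails.
(d) |A ∩ B| ≥ 7: holds.

(d)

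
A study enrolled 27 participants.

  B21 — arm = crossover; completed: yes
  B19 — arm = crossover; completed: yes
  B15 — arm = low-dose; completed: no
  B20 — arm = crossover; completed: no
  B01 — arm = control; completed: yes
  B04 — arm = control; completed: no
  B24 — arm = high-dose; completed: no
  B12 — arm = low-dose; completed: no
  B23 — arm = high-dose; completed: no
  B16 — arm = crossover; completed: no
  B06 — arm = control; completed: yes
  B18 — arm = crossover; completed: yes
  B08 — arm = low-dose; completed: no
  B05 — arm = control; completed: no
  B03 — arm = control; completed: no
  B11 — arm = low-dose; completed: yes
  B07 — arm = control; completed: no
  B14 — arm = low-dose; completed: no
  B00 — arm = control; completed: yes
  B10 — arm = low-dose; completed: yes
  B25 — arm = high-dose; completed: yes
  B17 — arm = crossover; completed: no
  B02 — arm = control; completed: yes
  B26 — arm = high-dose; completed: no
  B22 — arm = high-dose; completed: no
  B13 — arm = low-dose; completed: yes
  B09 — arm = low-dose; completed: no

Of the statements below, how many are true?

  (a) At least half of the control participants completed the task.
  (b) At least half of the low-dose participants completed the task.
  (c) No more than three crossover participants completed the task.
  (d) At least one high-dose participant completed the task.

(a) control: |A| = 8, |A ∩ B| = 4; needs |A ∩ B| ≥ |A ∖ B| — true.
(b) low-dose: |A| = 8, |A ∩ B| = 3; needs |A ∩ B| ≥ |A ∖ B| — false.
(c) crossover: |A| = 6, |A ∩ B| = 3; needs |A ∩ B| ≤ 3 — true.
(d) high-dose: |A| = 5, |A ∩ B| = 1; needs A ∩ B ≠ ∅ (|A ∩ B| ≥ 1) — true.

3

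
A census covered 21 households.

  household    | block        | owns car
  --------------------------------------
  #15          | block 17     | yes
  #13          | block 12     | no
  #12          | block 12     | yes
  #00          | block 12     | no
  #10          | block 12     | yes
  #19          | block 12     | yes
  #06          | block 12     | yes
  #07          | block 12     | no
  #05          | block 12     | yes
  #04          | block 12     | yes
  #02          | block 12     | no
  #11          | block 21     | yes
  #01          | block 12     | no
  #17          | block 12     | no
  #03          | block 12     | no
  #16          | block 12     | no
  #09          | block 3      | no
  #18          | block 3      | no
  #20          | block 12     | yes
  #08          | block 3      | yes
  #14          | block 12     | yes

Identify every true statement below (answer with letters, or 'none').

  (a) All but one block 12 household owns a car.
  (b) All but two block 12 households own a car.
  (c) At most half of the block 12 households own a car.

|A| = 16, |A ∩ B| = 8, |A ∖ B| = 8.
(a) |A ∖ B| = 1: fails.
(b) |A ∖ B| = 2: fails.
(c) |A ∩ B| ≤ |A ∖ B|: holds.

(c)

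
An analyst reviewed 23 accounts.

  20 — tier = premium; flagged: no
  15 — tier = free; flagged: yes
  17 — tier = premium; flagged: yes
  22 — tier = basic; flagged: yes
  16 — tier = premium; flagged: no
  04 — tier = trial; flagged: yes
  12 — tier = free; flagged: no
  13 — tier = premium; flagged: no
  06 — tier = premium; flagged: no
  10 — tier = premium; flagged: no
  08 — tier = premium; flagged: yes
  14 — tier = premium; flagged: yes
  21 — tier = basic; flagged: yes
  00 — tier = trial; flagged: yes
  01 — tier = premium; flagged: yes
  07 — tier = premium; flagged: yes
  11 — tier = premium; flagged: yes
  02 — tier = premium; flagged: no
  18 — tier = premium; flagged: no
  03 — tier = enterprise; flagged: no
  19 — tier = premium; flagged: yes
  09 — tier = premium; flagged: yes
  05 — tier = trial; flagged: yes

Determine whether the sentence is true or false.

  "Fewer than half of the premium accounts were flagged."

False

The determiner here denotes the relation: |A ∩ B| < |A ∖ B|.
|A| = 15, |A ∩ B| = 8, |A ∖ B| = 7.
8 > 7, so the statement is false.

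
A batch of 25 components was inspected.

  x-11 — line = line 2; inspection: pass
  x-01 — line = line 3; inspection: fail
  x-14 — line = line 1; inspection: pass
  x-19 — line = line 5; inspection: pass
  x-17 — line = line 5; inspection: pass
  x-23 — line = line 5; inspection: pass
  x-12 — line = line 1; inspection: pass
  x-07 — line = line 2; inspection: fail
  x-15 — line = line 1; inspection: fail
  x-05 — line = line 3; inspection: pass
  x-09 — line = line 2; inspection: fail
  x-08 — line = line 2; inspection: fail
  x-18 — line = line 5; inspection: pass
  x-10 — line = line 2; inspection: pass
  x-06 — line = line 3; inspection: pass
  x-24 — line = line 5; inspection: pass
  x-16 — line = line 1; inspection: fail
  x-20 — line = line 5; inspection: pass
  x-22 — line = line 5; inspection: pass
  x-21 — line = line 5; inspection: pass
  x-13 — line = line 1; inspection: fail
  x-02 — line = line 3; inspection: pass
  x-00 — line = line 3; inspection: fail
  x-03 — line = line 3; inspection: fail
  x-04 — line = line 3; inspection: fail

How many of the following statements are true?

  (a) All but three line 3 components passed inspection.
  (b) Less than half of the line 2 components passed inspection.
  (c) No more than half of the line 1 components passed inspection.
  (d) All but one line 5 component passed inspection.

(a) line 3: |A| = 7, |A ∩ B| = 3; needs |A ∖ B| = 3 — false.
(b) line 2: |A| = 5, |A ∩ B| = 2; needs |A ∩ B| < |A ∖ B| — true.
(c) line 1: |A| = 5, |A ∩ B| = 2; needs |A ∩ B| ≤ |A ∖ B| — true.
(d) line 5: |A| = 8, |A ∩ B| = 8; needs |A ∖ B| = 1 — false.

2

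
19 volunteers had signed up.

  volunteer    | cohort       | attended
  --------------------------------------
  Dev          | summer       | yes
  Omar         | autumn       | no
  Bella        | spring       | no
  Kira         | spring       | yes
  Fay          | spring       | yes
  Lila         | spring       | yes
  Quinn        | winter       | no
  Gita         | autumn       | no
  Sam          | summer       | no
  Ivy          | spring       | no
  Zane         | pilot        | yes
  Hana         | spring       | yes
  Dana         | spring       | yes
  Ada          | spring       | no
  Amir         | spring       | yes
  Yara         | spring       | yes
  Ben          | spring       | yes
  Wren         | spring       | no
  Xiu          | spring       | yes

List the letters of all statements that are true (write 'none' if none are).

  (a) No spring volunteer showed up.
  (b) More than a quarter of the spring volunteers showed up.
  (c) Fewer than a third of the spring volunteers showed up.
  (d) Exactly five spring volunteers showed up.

(b)

|A| = 13, |A ∩ B| = 9, |A ∖ B| = 4.
(a) A ∩ B = ∅ (|A ∩ B| = 0): fails.
(b) |A ∩ B| / |A| > 1/4: holds.
(c) |A ∩ B| / |A| < 1/3: fails.
(d) |A ∩ B| = 5: fails.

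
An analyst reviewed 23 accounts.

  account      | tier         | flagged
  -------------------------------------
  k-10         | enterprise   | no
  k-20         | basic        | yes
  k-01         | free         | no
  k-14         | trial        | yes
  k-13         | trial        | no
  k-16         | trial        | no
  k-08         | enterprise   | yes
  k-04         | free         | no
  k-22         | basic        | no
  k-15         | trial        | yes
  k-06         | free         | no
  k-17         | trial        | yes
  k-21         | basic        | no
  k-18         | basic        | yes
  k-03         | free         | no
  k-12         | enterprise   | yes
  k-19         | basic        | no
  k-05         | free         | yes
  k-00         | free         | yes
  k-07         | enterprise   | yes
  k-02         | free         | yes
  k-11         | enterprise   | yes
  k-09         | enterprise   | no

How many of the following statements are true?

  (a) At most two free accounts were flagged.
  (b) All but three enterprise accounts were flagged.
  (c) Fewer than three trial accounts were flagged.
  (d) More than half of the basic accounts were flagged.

0

(a) free: |A| = 7, |A ∩ B| = 3; needs |A ∩ B| ≤ 2 — false.
(b) enterprise: |A| = 6, |A ∩ B| = 4; needs |A ∖ B| = 3 — false.
(c) trial: |A| = 5, |A ∩ B| = 3; needs |A ∩ B| < 3 — false.
(d) basic: |A| = 5, |A ∩ B| = 2; needs |A ∩ B| > |A ∖ B| — false.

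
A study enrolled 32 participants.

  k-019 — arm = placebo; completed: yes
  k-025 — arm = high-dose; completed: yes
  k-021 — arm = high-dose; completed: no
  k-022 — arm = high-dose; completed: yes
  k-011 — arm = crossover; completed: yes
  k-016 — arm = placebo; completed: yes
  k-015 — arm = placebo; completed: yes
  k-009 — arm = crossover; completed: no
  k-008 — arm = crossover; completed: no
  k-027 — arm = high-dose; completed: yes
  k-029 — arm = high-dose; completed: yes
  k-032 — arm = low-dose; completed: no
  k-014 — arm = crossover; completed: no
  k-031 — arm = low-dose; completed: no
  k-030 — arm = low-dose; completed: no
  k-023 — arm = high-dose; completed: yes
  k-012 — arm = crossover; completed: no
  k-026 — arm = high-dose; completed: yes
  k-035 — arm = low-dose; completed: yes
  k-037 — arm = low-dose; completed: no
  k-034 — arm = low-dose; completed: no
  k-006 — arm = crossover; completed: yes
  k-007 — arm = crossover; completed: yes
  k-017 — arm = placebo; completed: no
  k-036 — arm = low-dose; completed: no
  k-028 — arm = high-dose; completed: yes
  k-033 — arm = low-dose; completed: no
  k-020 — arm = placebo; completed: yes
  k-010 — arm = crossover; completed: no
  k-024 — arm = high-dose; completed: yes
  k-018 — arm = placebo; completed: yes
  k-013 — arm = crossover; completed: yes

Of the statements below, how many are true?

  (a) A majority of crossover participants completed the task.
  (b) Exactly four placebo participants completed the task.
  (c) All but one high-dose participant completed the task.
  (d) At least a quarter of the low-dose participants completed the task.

1

(a) crossover: |A| = 9, |A ∩ B| = 4; needs |A ∩ B| > |A ∖ B| — false.
(b) placebo: |A| = 6, |A ∩ B| = 5; needs |A ∩ B| = 4 — false.
(c) high-dose: |A| = 9, |A ∩ B| = 8; needs |A ∖ B| = 1 — true.
(d) low-dose: |A| = 8, |A ∩ B| = 1; needs |A ∩ B| / |A| ≥ 1/4 — false.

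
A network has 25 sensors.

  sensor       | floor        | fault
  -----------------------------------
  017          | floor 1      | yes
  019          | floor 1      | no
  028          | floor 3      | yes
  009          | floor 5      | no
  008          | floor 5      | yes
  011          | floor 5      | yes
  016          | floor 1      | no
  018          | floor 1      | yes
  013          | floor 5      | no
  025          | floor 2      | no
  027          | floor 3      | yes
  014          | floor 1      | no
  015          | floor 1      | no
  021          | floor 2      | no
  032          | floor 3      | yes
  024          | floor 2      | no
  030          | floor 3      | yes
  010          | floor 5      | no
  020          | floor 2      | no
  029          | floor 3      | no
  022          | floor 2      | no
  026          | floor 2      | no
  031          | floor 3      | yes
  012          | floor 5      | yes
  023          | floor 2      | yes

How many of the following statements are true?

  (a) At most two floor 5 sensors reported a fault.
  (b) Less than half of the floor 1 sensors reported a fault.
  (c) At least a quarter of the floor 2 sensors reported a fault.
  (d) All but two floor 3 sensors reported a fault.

(a) floor 5: |A| = 6, |A ∩ B| = 3; needs |A ∩ B| ≤ 2 — false.
(b) floor 1: |A| = 6, |A ∩ B| = 2; needs |A ∩ B| < |A ∖ B| — true.
(c) floor 2: |A| = 7, |A ∩ B| = 1; needs |A ∩ B| / |A| ≥ 1/4 — false.
(d) floor 3: |A| = 6, |A ∩ B| = 5; needs |A ∖ B| = 2 — false.

1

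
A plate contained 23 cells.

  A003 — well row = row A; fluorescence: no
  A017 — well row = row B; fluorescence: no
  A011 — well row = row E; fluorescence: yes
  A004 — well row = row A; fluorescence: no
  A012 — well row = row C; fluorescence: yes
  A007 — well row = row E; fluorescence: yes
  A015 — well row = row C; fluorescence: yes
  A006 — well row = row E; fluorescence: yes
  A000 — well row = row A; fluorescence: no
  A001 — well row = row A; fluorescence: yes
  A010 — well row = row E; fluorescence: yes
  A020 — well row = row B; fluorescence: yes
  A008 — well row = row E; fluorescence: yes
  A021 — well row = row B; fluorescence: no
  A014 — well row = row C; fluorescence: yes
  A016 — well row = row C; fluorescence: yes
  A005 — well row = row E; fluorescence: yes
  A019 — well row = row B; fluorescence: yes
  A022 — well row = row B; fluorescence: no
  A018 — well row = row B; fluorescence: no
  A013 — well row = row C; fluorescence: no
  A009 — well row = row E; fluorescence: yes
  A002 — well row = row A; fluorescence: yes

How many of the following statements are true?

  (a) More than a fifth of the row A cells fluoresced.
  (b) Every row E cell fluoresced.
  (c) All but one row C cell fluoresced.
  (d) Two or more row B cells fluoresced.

(a) row A: |A| = 5, |A ∩ B| = 2; needs |A ∩ B| / |A| > 1/5 — true.
(b) row E: |A| = 7, |A ∩ B| = 7; needs A ⊆ B, i.e. every element of A is in B (|A ∖ B| = 0) — true.
(c) row C: |A| = 5, |A ∩ B| = 4; needs |A ∖ B| = 1 — true.
(d) row B: |A| = 6, |A ∩ B| = 2; needs |A ∩ B| ≥ 2 — true.

4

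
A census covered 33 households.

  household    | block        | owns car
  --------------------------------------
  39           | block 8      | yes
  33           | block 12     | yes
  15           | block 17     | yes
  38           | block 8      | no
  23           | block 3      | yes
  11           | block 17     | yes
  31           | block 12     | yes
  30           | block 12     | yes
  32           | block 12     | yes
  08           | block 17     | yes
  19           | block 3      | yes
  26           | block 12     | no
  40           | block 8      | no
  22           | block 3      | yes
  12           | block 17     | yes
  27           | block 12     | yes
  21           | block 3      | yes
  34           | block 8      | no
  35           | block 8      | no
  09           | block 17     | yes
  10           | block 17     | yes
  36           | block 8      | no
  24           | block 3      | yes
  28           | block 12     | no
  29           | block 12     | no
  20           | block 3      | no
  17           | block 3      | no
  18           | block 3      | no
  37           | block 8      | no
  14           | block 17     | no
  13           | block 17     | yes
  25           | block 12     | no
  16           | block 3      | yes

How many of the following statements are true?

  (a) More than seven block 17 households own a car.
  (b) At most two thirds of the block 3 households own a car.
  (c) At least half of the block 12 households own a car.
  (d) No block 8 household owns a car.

2

(a) block 17: |A| = 8, |A ∩ B| = 7; needs |A ∩ B| > 7 — false.
(b) block 3: |A| = 9, |A ∩ B| = 6; needs |A ∩ B| / |A| ≤ 2/3 — true.
(c) block 12: |A| = 9, |A ∩ B| = 5; needs |A ∩ B| ≥ |A ∖ B| — true.
(d) block 8: |A| = 7, |A ∩ B| = 1; needs A ∩ B = ∅ (|A ∩ B| = 0) — false.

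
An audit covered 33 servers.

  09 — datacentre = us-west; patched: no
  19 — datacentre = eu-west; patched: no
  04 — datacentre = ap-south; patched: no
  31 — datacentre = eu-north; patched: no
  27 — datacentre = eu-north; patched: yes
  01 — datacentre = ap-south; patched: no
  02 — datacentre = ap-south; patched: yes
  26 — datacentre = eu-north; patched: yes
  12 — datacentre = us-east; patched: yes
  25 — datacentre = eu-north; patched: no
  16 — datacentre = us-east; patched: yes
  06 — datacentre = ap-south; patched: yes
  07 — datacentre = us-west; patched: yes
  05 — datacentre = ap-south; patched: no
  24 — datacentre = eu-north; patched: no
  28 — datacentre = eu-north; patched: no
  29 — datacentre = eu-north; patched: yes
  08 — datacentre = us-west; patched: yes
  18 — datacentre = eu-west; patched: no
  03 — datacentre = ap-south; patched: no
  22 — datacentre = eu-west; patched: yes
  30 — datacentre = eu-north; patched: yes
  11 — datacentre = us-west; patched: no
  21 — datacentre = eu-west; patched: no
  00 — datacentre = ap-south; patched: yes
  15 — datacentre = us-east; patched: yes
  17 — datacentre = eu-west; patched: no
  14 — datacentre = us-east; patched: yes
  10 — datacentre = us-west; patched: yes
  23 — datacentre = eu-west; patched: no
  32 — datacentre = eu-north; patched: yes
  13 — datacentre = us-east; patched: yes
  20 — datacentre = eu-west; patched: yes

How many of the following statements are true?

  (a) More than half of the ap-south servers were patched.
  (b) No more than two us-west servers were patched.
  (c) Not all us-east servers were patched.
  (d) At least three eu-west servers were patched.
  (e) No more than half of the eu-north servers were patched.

(a) ap-south: |A| = 7, |A ∩ B| = 3; needs |A ∩ B| > |A ∖ B| — false.
(b) us-west: |A| = 5, |A ∩ B| = 3; needs |A ∩ B| ≤ 2 — false.
(c) us-east: |A| = 5, |A ∩ B| = 5; needs A ⊄ B (|A ∖ B| ≥ 1) — false.
(d) eu-west: |A| = 7, |A ∩ B| = 2; needs |A ∩ B| ≥ 3 — false.
(e) eu-north: |A| = 9, |A ∩ B| = 5; needs |A ∩ B| ≤ |A ∖ B| — false.

0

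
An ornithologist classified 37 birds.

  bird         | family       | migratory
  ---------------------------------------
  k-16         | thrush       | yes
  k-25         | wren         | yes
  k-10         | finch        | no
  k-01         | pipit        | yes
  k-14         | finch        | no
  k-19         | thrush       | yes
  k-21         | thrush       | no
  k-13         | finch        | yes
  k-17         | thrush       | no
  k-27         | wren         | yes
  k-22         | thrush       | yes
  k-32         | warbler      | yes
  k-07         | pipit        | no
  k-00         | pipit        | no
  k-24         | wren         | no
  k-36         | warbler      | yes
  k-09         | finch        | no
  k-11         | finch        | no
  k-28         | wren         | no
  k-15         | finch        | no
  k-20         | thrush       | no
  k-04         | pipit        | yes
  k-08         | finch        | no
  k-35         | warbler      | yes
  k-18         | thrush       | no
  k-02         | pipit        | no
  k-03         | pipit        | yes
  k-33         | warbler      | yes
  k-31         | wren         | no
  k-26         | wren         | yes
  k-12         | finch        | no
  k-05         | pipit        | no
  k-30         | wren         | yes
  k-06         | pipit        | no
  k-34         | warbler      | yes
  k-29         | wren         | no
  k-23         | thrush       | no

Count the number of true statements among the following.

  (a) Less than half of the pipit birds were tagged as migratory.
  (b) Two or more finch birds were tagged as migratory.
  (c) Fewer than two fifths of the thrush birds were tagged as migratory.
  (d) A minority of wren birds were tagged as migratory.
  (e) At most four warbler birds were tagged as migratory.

(a) pipit: |A| = 8, |A ∩ B| = 3; needs |A ∩ B| < |A ∖ B| — true.
(b) finch: |A| = 8, |A ∩ B| = 1; needs |A ∩ B| ≥ 2 — false.
(c) thrush: |A| = 8, |A ∩ B| = 3; needs |A ∩ B| / |A| < 2/5 — true.
(d) wren: |A| = 8, |A ∩ B| = 4; needs |A ∩ B| < |A ∖ B| — false.
(e) warbler: |A| = 5, |A ∩ B| = 5; needs |A ∩ B| ≤ 4 — false.

2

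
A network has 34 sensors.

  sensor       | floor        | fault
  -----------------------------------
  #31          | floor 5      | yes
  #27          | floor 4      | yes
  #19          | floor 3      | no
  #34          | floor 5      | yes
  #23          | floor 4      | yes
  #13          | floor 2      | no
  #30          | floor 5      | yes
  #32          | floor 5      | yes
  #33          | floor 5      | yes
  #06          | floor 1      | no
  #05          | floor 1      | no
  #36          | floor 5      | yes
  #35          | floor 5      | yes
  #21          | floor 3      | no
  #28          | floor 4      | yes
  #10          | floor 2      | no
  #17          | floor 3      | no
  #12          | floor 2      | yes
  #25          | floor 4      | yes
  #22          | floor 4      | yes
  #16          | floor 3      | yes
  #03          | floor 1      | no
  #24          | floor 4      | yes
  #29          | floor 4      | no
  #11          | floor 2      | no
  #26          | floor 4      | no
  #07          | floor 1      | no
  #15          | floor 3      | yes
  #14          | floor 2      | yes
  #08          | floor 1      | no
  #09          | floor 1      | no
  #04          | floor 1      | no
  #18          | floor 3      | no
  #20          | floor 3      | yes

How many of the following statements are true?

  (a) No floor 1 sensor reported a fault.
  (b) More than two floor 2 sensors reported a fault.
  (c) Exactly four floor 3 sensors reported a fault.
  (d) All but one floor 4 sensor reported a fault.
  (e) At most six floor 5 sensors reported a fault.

(a) floor 1: |A| = 7, |A ∩ B| = 0; needs A ∩ B = ∅ (|A ∩ B| = 0) — true.
(b) floor 2: |A| = 5, |A ∩ B| = 2; needs |A ∩ B| > 2 — false.
(c) floor 3: |A| = 7, |A ∩ B| = 3; needs |A ∩ B| = 4 — false.
(d) floor 4: |A| = 8, |A ∩ B| = 6; needs |A ∖ B| = 1 — false.
(e) floor 5: |A| = 7, |A ∩ B| = 7; needs |A ∩ B| ≤ 6 — false.

1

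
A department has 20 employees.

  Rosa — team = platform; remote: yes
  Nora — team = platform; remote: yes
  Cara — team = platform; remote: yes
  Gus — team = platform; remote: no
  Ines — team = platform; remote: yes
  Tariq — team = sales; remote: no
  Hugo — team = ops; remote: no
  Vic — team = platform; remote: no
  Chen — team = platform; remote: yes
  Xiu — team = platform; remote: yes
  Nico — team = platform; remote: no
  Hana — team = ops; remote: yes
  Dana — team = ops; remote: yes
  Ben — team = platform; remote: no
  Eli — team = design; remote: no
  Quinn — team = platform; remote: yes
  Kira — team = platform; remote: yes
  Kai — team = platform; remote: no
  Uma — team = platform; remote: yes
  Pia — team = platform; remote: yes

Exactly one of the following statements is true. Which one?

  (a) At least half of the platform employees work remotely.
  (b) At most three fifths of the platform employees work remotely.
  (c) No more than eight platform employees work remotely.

|A| = 15, |A ∩ B| = 10, |A ∖ B| = 5.
(a) requires |A ∩ B| ≥ |A ∖ B|: true.
(b) requires |A ∩ B| / |A| ≤ 3/5: false.
(c) requires |A ∩ B| ≤ 8: false.

(a)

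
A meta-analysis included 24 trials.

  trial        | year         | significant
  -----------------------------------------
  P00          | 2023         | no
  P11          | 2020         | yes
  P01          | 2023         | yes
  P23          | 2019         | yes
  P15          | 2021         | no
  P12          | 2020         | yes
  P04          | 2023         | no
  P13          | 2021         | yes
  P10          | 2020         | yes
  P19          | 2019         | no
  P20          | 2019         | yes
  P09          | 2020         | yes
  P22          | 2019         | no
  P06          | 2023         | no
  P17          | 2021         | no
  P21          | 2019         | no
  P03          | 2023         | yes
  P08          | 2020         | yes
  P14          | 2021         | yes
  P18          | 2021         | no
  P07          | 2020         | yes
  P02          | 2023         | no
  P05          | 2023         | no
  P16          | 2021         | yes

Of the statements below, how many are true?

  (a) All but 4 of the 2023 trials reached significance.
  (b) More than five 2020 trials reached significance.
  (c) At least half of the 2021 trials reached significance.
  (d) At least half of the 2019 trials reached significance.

2

(a) 2023: |A| = 7, |A ∩ B| = 2; needs |A ∖ B| = 4 — false.
(b) 2020: |A| = 6, |A ∩ B| = 6; needs |A ∩ B| > 5 — true.
(c) 2021: |A| = 6, |A ∩ B| = 3; needs |A ∩ B| ≥ |A ∖ B| — true.
(d) 2019: |A| = 5, |A ∩ B| = 2; needs |A ∩ B| ≥ |A ∖ B| — false.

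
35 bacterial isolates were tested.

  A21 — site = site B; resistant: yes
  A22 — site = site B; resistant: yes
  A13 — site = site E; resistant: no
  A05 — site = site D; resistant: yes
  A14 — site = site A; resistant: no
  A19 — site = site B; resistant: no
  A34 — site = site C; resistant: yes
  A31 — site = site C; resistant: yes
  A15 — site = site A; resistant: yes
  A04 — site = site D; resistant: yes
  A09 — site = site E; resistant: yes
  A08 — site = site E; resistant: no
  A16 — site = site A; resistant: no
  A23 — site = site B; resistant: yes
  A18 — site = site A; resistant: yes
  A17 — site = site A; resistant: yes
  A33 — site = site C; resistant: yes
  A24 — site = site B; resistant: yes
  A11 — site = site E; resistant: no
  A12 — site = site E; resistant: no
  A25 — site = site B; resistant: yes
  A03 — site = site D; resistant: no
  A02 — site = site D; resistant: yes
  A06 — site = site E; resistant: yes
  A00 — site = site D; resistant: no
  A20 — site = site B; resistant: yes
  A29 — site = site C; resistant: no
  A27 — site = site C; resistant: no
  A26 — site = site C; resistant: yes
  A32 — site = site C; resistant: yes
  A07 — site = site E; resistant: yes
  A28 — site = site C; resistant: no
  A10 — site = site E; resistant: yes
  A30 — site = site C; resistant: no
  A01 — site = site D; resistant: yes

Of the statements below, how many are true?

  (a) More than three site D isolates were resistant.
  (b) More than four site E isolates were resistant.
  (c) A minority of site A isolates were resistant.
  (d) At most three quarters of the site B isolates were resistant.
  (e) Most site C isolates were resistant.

2

(a) site D: |A| = 6, |A ∩ B| = 4; needs |A ∩ B| > 3 — true.
(b) site E: |A| = 8, |A ∩ B| = 4; needs |A ∩ B| > 4 — false.
(c) site A: |A| = 5, |A ∩ B| = 3; needs |A ∩ B| < |A ∖ B| — false.
(d) site B: |A| = 7, |A ∩ B| = 6; needs |A ∩ B| / |A| ≤ 3/4 — false.
(e) site C: |A| = 9, |A ∩ B| = 5; needs |A ∩ B| > |A ∖ B| — true.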